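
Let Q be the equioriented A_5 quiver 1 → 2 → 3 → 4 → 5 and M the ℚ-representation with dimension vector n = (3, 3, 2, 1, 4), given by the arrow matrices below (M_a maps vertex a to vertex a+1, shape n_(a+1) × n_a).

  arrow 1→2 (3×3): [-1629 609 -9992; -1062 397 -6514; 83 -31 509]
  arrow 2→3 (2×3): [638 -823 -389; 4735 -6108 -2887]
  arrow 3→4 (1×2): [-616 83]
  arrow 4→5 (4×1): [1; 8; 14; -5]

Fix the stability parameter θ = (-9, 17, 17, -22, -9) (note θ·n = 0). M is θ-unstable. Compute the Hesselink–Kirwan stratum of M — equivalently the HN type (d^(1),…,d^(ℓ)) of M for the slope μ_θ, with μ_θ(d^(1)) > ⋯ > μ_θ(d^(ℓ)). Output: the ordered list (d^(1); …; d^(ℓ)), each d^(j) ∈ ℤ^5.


Interval decomposition of M: I[1,2], I[1,3], I[1,5], I[5,5]^3.
HN type (ℓ=3): μ^(1)=17; μ^(2)=3/4; μ^(3)=-9

((0, 2, 1, 0, 0); (0, 1, 1, 1, 1); (3, 0, 0, 0, 3))


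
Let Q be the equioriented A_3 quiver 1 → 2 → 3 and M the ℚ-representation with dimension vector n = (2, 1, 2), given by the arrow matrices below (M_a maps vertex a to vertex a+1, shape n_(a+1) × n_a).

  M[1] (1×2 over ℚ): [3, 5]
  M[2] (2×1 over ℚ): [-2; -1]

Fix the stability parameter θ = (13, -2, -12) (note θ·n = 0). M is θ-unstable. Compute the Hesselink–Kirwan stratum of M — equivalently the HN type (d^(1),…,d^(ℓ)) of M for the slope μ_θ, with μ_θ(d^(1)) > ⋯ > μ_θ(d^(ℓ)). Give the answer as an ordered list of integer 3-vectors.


Barcode: M ≅ I[1,1], I[1,3], I[3,3]. HN layers by μ_θ (3 steps, strictly decreasing):
  μ^(1)=13; μ^(2)=-1/3; μ^(3)=-12

((1, 0, 0); (1, 1, 1); (0, 0, 1))


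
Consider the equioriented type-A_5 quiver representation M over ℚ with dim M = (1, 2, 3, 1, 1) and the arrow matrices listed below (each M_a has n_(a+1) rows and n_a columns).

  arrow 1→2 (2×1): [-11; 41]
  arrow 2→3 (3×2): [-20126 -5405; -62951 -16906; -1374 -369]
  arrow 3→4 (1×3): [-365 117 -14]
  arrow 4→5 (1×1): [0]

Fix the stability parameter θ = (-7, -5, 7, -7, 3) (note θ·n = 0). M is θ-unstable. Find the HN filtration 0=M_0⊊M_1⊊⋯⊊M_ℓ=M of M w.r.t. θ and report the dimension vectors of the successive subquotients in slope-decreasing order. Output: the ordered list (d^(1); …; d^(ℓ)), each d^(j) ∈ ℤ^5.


Interval decomposition of M: I[1,3], I[2,4], I[3,3], I[5,5].
HN type (ℓ=5): μ^(1)=7; μ^(2)=3; μ^(3)=0; μ^(4)=-5; μ^(5)=-7

((0, 0, 2, 0, 0); (0, 0, 0, 0, 1); (0, 0, 1, 1, 0); (0, 2, 0, 0, 0); (1, 0, 0, 0, 0))


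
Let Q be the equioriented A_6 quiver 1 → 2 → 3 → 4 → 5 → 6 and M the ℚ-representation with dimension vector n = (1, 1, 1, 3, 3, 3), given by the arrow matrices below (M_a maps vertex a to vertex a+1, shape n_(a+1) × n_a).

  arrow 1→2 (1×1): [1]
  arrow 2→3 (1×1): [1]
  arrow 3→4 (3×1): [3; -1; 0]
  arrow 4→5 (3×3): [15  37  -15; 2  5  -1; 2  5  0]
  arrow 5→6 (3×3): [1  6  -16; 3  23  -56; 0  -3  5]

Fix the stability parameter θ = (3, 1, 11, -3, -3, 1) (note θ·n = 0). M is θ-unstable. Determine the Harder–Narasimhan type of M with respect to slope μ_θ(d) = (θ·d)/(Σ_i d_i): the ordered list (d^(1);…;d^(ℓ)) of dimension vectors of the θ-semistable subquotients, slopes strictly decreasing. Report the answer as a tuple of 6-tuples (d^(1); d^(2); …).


Via rank(M_{q-1}∘⋯∘M_p): M ≅ I[1,6], I[4,6]^2.
μ_θ-semistable layers: μ^(1)=5/3; μ^(2)=1; μ^(3)=-3

((1, 1, 1, 1, 1, 1); (0, 0, 0, 0, 0, 2); (0, 0, 0, 2, 2, 0))


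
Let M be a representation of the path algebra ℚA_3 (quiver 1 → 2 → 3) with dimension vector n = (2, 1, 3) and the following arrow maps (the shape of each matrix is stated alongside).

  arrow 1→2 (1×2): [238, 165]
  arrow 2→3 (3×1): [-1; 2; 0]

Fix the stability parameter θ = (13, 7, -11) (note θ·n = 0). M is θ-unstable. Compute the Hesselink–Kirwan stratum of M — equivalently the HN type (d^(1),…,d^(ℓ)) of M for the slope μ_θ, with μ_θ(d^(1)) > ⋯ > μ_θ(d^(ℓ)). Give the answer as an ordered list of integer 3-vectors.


Via rank(M_{q-1}∘⋯∘M_p): M ≅ I[1,1], I[1,3], I[3,3]^2.
μ_θ-semistable layers: μ^(1)=13; μ^(2)=3; μ^(3)=-11

((1, 0, 0); (1, 1, 1); (0, 0, 2))


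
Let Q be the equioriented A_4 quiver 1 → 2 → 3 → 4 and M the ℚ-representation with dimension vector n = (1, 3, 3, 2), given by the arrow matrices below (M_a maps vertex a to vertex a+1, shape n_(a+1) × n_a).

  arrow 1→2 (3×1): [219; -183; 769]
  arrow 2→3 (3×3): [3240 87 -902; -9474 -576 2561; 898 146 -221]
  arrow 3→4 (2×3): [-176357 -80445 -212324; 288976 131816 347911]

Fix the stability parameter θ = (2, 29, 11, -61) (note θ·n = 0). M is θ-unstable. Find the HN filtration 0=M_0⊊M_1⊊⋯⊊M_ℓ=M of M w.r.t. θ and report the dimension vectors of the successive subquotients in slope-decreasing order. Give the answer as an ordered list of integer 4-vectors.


Barcode: M ≅ I[1,4], I[2,2], I[2,4], I[3,3]. HN layers by μ_θ (4 steps, strictly decreasing):
  μ^(1)=29; μ^(2)=11; μ^(3)=-19/4; μ^(4)=-7

((0, 1, 0, 0); (0, 0, 1, 0); (1, 1, 1, 1); (0, 1, 1, 1))


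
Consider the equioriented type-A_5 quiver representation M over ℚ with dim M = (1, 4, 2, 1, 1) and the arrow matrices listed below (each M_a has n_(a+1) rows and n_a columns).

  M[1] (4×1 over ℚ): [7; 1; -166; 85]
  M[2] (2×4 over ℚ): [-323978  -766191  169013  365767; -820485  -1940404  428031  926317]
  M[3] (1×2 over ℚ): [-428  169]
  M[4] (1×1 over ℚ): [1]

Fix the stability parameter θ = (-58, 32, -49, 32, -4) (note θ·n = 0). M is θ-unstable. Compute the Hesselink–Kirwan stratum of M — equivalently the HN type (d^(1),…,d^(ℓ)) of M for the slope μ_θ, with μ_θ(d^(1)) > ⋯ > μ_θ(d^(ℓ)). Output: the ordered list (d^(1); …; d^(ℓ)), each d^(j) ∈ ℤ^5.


Interval decomposition of M: I[1,2], I[2,2], I[2,3], I[2,5].
HN type (ℓ=4): μ^(1)=32; μ^(2)=14; μ^(3)=-17/2; μ^(4)=-58

((0, 2, 0, 0, 0); (0, 0, 0, 1, 1); (0, 2, 2, 0, 0); (1, 0, 0, 0, 0))


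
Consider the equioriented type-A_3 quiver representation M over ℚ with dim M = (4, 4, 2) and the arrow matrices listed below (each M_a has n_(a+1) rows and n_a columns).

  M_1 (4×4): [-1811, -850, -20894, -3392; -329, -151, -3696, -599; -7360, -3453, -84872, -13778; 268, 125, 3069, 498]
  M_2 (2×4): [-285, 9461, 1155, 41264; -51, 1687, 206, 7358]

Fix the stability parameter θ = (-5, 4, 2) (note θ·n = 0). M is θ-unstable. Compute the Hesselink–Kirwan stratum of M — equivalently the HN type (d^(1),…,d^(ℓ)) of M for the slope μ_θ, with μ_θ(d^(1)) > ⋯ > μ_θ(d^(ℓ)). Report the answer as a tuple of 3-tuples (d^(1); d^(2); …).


Barcode: M ≅ I[1,2]^2, I[1,3]^2. HN layers by μ_θ (3 steps, strictly decreasing):
  μ^(1)=4; μ^(2)=3; μ^(3)=-5

((0, 2, 0); (0, 2, 2); (4, 0, 0))


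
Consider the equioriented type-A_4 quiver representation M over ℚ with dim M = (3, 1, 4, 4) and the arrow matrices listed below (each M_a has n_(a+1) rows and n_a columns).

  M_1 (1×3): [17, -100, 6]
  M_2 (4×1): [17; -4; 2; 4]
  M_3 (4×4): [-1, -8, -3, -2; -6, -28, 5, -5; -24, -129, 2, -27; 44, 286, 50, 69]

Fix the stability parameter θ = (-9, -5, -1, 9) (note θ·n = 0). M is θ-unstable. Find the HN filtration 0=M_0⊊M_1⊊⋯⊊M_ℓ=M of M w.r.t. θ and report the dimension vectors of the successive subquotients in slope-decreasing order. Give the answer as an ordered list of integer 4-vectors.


Interval decomposition of M: I[1,1]^2, I[1,4], I[3,4]^3.
HN type (ℓ=4): μ^(1)=9; μ^(2)=-1; μ^(3)=-5; μ^(4)=-9

((0, 0, 0, 4); (0, 0, 4, 0); (0, 1, 0, 0); (3, 0, 0, 0))


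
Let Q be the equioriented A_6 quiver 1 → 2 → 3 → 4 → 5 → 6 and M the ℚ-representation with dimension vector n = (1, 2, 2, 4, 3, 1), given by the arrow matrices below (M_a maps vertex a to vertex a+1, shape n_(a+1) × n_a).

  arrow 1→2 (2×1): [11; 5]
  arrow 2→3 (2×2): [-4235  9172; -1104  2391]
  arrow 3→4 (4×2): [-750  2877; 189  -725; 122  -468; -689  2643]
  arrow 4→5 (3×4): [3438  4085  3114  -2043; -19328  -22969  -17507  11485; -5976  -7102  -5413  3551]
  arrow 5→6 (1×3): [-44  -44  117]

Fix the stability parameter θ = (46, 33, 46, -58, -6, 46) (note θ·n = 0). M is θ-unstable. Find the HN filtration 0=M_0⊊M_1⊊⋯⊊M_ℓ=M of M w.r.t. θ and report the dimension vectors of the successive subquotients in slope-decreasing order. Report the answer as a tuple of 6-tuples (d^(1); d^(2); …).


Interval decomposition of M: I[1,4], I[2,6], I[4,5]^2.
HN type (ℓ=5): μ^(1)=46; μ^(2)=67/4; μ^(3)=15/4; μ^(4)=-6; μ^(5)=-58

((0, 0, 0, 0, 0, 1); (1, 1, 1, 1, 0, 0); (0, 1, 1, 1, 1, 0); (0, 0, 0, 0, 2, 0); (0, 0, 0, 2, 0, 0))


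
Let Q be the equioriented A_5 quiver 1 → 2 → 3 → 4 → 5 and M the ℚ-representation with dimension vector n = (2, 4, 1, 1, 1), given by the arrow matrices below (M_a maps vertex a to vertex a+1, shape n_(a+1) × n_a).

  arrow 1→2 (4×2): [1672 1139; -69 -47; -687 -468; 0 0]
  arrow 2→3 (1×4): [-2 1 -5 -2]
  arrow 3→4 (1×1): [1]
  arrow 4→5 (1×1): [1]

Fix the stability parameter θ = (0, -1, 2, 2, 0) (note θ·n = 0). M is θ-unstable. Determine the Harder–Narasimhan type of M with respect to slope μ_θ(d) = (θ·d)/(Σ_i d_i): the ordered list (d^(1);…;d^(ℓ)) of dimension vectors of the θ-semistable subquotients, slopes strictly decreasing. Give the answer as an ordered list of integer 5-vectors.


Barcode: M ≅ I[1,2], I[1,5], I[2,2]^2. HN layers by μ_θ (3 steps, strictly decreasing):
  μ^(1)=4/3; μ^(2)=-1/2; μ^(3)=-1

((0, 0, 1, 1, 1); (2, 2, 0, 0, 0); (0, 2, 0, 0, 0))


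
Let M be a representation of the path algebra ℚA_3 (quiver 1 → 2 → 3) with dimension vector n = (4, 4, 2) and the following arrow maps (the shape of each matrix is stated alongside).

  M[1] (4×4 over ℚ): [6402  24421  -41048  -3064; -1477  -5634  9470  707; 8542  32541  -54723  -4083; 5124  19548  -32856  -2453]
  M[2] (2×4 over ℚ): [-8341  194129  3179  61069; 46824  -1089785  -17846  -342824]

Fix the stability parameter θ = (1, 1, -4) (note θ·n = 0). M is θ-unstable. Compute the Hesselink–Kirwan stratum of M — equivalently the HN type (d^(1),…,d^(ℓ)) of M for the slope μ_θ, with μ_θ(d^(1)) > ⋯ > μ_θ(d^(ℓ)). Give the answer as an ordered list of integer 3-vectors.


Interval decomposition of M: I[1,2]^2, I[1,3]^2.
HN type (ℓ=2): μ^(1)=1; μ^(2)=-2/3

((2, 2, 0); (2, 2, 2))


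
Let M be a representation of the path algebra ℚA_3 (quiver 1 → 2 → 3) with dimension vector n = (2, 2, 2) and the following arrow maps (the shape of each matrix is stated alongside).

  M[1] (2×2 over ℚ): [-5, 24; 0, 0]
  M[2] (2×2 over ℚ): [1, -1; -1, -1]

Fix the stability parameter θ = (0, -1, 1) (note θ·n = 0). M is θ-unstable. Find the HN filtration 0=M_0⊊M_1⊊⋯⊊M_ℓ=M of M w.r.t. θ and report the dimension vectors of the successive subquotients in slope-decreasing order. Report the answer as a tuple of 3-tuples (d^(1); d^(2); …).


Barcode: M ≅ I[1,1], I[1,3], I[2,3]. HN layers by μ_θ (4 steps, strictly decreasing):
  μ^(1)=1; μ^(2)=0; μ^(3)=-1/2; μ^(4)=-1

((0, 0, 2); (1, 0, 0); (1, 1, 0); (0, 1, 0))


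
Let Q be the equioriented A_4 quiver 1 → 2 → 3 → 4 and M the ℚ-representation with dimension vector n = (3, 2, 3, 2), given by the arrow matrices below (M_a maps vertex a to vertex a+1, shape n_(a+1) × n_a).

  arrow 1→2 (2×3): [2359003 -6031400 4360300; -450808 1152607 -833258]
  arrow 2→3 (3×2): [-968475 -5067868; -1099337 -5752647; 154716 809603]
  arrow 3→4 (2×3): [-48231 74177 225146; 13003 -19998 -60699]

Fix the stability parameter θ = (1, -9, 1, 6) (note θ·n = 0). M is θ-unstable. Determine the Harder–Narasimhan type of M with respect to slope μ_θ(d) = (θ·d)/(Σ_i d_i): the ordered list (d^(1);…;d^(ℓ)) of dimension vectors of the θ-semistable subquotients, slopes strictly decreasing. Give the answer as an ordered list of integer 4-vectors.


Via rank(M_{q-1}∘⋯∘M_p): M ≅ I[1,1], I[1,4]^2, I[3,3].
μ_θ-semistable layers: μ^(1)=6; μ^(2)=1; μ^(3)=-4

((0, 0, 0, 2); (1, 0, 3, 0); (2, 2, 0, 0))


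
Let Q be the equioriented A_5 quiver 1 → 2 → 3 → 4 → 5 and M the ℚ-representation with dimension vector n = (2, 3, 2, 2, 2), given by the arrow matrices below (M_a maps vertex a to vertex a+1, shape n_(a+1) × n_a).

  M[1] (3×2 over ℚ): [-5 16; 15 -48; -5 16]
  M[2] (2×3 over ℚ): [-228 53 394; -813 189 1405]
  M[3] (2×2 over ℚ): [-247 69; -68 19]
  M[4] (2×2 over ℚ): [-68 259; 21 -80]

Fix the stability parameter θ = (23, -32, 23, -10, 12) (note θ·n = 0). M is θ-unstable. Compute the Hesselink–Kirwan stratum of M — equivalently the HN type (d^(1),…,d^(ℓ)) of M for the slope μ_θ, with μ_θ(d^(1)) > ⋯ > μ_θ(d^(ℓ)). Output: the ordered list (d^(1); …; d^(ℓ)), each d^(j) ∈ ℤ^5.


Interval decomposition of M: I[1,1], I[1,5], I[2,2], I[2,5].
HN type (ℓ=5): μ^(1)=23; μ^(2)=12; μ^(3)=13/2; μ^(4)=-9/2; μ^(5)=-32

((1, 0, 0, 0, 0); (0, 0, 0, 0, 2); (0, 0, 2, 2, 0); (1, 1, 0, 0, 0); (0, 2, 0, 0, 0))


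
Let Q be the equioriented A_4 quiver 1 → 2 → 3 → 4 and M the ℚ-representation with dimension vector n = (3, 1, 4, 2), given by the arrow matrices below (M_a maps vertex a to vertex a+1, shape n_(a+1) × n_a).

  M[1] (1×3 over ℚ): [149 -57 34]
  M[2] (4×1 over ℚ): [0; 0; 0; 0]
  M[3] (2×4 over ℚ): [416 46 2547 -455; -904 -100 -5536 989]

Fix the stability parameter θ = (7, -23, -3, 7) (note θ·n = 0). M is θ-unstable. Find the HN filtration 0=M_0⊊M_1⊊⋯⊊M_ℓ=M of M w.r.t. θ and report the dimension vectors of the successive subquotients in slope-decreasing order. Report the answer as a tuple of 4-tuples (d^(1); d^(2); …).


Interval decomposition of M: I[1,1]^2, I[1,2], I[3,3]^2, I[3,4]^2.
HN type (ℓ=3): μ^(1)=7; μ^(2)=-3; μ^(3)=-8

((2, 0, 0, 2); (0, 0, 4, 0); (1, 1, 0, 0))


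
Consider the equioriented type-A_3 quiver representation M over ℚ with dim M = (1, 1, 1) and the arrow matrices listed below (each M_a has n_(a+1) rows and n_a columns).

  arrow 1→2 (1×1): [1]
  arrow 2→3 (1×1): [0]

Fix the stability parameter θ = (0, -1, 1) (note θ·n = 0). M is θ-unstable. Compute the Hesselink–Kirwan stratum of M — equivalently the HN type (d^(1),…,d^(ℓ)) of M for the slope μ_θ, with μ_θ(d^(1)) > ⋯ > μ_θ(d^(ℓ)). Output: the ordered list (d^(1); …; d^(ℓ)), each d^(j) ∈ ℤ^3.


Via rank(M_{q-1}∘⋯∘M_p): M ≅ I[1,2], I[3,3].
μ_θ-semistable layers: μ^(1)=1; μ^(2)=-1/2

((0, 0, 1); (1, 1, 0))


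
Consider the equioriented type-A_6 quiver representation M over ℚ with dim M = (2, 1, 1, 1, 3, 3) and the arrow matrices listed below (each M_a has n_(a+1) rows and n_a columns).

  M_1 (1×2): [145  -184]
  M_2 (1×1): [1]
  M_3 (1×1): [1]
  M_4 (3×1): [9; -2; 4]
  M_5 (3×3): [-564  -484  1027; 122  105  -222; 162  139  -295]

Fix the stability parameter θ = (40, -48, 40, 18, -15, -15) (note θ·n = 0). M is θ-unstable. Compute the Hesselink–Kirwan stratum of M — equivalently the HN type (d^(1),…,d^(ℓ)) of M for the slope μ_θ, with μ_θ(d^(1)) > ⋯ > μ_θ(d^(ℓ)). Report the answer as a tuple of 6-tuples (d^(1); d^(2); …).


Interval decomposition of M: I[1,1], I[1,5], I[5,6]^2, I[6,6].
HN type (ℓ=4): μ^(1)=40; μ^(2)=43/3; μ^(3)=-4; μ^(4)=-15

((1, 0, 0, 0, 0, 0); (0, 0, 1, 1, 1, 0); (1, 1, 0, 0, 0, 0); (0, 0, 0, 0, 2, 3))


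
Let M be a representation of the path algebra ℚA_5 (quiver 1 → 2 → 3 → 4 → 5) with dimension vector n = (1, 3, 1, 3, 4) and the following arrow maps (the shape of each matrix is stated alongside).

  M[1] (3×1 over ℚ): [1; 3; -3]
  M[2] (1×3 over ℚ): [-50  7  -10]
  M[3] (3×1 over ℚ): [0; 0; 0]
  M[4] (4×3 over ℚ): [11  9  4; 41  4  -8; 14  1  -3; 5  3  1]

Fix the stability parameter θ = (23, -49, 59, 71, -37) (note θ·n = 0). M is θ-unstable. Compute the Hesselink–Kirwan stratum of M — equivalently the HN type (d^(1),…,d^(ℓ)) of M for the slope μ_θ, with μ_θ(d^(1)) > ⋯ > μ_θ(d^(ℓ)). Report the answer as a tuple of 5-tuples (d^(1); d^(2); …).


Interval decomposition of M: I[1,3], I[2,2]^2, I[4,5]^3, I[5,5].
HN type (ℓ=5): μ^(1)=59; μ^(2)=17; μ^(3)=-13; μ^(4)=-37; μ^(5)=-49

((0, 0, 1, 0, 0); (0, 0, 0, 3, 3); (1, 1, 0, 0, 0); (0, 0, 0, 0, 1); (0, 2, 0, 0, 0))


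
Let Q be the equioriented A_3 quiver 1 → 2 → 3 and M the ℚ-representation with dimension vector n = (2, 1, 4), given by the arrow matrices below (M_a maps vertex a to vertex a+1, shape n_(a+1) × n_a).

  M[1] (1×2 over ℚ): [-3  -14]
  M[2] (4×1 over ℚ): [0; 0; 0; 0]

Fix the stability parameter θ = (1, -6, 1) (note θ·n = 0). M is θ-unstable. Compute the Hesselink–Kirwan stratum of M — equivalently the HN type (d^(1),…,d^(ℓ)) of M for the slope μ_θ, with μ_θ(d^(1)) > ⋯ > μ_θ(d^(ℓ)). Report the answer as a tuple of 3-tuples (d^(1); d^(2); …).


Via rank(M_{q-1}∘⋯∘M_p): M ≅ I[1,1], I[1,2], I[3,3]^4.
μ_θ-semistable layers: μ^(1)=1; μ^(2)=-5/2

((1, 0, 4); (1, 1, 0))


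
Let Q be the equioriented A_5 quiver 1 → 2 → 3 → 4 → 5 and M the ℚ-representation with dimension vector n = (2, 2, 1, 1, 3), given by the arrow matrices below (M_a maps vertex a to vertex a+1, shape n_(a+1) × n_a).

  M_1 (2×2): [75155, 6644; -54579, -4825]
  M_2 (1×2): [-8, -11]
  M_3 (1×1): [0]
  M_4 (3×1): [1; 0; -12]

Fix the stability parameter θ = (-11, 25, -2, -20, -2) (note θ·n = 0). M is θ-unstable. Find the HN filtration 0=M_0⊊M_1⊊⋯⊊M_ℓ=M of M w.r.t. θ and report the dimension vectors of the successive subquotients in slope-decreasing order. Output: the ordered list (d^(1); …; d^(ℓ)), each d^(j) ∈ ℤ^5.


Via rank(M_{q-1}∘⋯∘M_p): M ≅ I[1,2], I[1,3], I[4,5], I[5,5]^2.
μ_θ-semistable layers: μ^(1)=25; μ^(2)=23/2; μ^(3)=-2; μ^(4)=-11; μ^(5)=-20

((0, 1, 0, 0, 0); (0, 1, 1, 0, 0); (0, 0, 0, 0, 3); (2, 0, 0, 0, 0); (0, 0, 0, 1, 0))


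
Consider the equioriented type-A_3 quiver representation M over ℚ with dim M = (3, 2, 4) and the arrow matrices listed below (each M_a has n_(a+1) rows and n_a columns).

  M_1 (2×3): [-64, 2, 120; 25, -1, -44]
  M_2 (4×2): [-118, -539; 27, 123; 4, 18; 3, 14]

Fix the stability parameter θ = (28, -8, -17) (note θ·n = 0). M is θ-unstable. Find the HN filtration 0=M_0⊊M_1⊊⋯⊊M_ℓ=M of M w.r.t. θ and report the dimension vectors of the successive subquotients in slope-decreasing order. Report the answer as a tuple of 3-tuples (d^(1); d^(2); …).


Barcode: M ≅ I[1,1], I[1,3]^2, I[3,3]^2. HN layers by μ_θ (3 steps, strictly decreasing):
  μ^(1)=28; μ^(2)=1; μ^(3)=-17

((1, 0, 0); (2, 2, 2); (0, 0, 2))


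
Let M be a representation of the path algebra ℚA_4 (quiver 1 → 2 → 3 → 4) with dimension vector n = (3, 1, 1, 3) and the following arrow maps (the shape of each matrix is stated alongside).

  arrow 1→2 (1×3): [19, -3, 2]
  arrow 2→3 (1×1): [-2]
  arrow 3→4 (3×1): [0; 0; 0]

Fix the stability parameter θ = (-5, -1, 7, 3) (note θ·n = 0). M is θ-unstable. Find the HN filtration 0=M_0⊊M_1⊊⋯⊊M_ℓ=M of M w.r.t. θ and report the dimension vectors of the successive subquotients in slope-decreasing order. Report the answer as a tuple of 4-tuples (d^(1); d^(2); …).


Barcode: M ≅ I[1,1]^2, I[1,3], I[4,4]^3. HN layers by μ_θ (4 steps, strictly decreasing):
  μ^(1)=7; μ^(2)=3; μ^(3)=-1; μ^(4)=-5

((0, 0, 1, 0); (0, 0, 0, 3); (0, 1, 0, 0); (3, 0, 0, 0))


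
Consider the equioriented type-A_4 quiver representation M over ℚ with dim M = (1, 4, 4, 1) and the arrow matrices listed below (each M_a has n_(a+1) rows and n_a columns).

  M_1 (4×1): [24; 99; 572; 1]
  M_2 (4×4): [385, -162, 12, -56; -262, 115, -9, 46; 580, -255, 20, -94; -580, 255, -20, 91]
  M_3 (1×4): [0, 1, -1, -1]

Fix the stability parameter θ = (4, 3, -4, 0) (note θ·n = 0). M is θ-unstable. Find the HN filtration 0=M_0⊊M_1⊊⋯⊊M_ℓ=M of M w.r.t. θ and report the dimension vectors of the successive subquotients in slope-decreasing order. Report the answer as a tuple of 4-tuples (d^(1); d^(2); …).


Via rank(M_{q-1}∘⋯∘M_p): M ≅ I[1,4], I[2,3]^3.
μ_θ-semistable layers: μ^(1)=3/4; μ^(2)=-1/2

((1, 1, 1, 1); (0, 3, 3, 0))


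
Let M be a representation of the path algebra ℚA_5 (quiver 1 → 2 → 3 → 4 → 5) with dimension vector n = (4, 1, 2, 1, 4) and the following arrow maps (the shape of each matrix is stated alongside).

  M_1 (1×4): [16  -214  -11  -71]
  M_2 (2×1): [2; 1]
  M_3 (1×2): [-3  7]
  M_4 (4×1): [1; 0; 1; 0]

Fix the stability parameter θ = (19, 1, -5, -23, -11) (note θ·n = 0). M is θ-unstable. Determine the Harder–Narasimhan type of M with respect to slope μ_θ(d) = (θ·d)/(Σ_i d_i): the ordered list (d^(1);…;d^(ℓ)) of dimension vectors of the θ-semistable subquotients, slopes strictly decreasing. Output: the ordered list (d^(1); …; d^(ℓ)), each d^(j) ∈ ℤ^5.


Via rank(M_{q-1}∘⋯∘M_p): M ≅ I[1,1]^3, I[1,5], I[3,3], I[5,5]^3.
μ_θ-semistable layers: μ^(1)=19; μ^(2)=-19/5; μ^(3)=-5; μ^(4)=-11

((3, 0, 0, 0, 0); (1, 1, 1, 1, 1); (0, 0, 1, 0, 0); (0, 0, 0, 0, 3))


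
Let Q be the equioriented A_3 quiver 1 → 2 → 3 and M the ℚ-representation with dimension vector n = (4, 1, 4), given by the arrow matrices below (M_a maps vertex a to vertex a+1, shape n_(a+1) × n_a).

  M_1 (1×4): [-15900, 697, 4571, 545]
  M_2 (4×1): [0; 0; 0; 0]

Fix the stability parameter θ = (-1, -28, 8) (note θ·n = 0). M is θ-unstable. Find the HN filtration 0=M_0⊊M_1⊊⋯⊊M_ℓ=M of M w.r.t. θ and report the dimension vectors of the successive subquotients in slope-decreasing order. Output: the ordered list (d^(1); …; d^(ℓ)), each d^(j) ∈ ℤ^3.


Interval decomposition of M: I[1,1]^3, I[1,2], I[3,3]^4.
HN type (ℓ=3): μ^(1)=8; μ^(2)=-1; μ^(3)=-29/2

((0, 0, 4); (3, 0, 0); (1, 1, 0))


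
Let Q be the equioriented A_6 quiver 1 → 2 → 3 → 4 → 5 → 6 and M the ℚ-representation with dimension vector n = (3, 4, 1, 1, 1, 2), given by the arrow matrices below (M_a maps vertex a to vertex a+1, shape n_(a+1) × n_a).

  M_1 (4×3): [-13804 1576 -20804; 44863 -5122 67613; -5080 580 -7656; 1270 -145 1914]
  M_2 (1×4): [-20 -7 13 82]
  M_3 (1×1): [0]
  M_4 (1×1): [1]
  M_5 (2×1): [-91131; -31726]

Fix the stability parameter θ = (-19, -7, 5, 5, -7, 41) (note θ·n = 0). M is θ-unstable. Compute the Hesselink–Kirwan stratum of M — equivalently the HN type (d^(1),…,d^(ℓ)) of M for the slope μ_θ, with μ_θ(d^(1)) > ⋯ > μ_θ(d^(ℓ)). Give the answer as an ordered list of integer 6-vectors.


Via rank(M_{q-1}∘⋯∘M_p): M ≅ I[1,1], I[1,2], I[1,3], I[2,2]^2, I[4,6], I[6,6].
μ_θ-semistable layers: μ^(1)=41; μ^(2)=5; μ^(3)=-1; μ^(4)=-7; μ^(5)=-19

((0, 0, 0, 0, 0, 2); (0, 0, 1, 0, 0, 0); (0, 0, 0, 1, 1, 0); (0, 4, 0, 0, 0, 0); (3, 0, 0, 0, 0, 0))


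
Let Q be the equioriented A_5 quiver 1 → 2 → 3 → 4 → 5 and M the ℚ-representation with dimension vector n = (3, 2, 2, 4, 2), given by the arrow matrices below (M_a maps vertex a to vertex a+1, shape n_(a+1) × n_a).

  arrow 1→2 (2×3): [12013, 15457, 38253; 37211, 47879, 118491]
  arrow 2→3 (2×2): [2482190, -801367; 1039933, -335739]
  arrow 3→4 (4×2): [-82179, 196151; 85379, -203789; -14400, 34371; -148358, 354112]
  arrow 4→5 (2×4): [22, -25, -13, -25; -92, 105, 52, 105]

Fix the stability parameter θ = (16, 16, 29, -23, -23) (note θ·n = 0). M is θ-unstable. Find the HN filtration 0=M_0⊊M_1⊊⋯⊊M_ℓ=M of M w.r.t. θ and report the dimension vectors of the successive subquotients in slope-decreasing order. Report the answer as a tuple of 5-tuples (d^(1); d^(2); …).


Barcode: M ≅ I[1,1]^2, I[1,5], I[2,5], I[4,4]^2. HN layers by μ_θ (4 steps, strictly decreasing):
  μ^(1)=16; μ^(2)=3; μ^(3)=-1/4; μ^(4)=-23

((2, 0, 0, 0, 0); (1, 1, 1, 1, 1); (0, 1, 1, 1, 1); (0, 0, 0, 2, 0))


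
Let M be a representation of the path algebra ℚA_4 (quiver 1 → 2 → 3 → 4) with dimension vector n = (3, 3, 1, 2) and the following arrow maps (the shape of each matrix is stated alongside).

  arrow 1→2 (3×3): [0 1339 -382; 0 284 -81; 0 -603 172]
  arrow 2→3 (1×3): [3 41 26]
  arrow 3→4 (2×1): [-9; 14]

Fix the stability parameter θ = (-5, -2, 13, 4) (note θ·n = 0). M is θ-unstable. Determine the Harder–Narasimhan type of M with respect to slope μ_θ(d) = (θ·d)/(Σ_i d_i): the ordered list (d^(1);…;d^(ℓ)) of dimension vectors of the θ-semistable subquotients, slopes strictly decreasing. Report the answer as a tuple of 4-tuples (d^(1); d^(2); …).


Barcode: M ≅ I[1,1], I[1,2], I[1,4], I[2,2], I[4,4]. HN layers by μ_θ (4 steps, strictly decreasing):
  μ^(1)=17/2; μ^(2)=4; μ^(3)=-2; μ^(4)=-5

((0, 0, 1, 1); (0, 0, 0, 1); (0, 3, 0, 0); (3, 0, 0, 0))


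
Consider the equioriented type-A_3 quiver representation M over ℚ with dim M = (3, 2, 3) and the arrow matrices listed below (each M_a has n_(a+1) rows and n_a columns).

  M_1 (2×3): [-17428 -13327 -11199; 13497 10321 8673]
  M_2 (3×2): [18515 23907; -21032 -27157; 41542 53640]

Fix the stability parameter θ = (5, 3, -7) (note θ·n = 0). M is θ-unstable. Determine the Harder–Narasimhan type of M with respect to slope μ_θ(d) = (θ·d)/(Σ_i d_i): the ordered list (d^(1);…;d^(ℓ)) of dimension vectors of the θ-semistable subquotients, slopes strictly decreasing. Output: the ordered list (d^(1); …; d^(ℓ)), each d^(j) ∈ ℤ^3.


Interval decomposition of M: I[1,1], I[1,3]^2, I[3,3].
HN type (ℓ=3): μ^(1)=5; μ^(2)=1/3; μ^(3)=-7

((1, 0, 0); (2, 2, 2); (0, 0, 1))


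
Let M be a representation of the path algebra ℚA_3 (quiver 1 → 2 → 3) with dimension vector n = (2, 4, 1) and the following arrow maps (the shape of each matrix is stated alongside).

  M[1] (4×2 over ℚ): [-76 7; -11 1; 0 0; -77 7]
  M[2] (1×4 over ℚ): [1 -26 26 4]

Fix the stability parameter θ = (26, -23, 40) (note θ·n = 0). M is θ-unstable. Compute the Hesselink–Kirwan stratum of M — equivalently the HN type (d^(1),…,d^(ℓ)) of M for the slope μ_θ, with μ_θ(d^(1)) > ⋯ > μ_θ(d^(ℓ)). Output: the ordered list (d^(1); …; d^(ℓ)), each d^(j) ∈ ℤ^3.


Barcode: M ≅ I[1,2], I[1,3], I[2,2]^2. HN layers by μ_θ (3 steps, strictly decreasing):
  μ^(1)=40; μ^(2)=3/2; μ^(3)=-23

((0, 0, 1); (2, 2, 0); (0, 2, 0))


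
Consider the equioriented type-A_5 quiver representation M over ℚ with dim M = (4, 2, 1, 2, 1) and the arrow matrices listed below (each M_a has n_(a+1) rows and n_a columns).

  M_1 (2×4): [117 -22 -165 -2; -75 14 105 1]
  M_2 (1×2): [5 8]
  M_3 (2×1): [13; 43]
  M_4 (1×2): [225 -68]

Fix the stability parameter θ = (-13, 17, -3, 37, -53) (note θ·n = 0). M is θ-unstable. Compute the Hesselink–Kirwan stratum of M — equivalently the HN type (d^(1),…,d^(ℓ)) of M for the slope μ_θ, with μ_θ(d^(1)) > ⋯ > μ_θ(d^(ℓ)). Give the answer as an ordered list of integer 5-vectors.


Via rank(M_{q-1}∘⋯∘M_p): M ≅ I[1,1]^2, I[1,2], I[1,5], I[4,4].
μ_θ-semistable layers: μ^(1)=37; μ^(2)=17; μ^(3)=-1/2; μ^(4)=-13

((0, 0, 0, 1, 0); (0, 1, 0, 0, 0); (0, 1, 1, 1, 1); (4, 0, 0, 0, 0))


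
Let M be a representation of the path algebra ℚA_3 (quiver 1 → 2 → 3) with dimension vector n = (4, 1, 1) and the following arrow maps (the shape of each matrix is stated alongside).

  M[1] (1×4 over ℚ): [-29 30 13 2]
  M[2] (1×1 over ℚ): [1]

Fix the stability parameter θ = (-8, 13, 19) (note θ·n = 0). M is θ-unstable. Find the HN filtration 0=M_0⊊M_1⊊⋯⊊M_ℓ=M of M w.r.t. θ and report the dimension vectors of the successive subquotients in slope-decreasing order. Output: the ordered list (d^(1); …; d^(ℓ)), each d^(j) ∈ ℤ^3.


Interval decomposition of M: I[1,1]^3, I[1,3].
HN type (ℓ=3): μ^(1)=19; μ^(2)=13; μ^(3)=-8

((0, 0, 1); (0, 1, 0); (4, 0, 0))


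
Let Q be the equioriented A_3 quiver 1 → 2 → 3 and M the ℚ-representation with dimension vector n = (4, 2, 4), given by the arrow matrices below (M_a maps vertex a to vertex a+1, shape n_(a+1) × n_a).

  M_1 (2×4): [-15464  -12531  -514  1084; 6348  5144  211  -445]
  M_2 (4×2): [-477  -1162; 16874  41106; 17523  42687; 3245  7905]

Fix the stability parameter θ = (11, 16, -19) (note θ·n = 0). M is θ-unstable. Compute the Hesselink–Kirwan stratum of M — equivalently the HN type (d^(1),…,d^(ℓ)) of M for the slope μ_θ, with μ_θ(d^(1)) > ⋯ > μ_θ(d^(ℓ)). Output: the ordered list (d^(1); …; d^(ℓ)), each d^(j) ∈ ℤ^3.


Interval decomposition of M: I[1,1]^2, I[1,3]^2, I[3,3]^2.
HN type (ℓ=3): μ^(1)=11; μ^(2)=8/3; μ^(3)=-19

((2, 0, 0); (2, 2, 2); (0, 0, 2))


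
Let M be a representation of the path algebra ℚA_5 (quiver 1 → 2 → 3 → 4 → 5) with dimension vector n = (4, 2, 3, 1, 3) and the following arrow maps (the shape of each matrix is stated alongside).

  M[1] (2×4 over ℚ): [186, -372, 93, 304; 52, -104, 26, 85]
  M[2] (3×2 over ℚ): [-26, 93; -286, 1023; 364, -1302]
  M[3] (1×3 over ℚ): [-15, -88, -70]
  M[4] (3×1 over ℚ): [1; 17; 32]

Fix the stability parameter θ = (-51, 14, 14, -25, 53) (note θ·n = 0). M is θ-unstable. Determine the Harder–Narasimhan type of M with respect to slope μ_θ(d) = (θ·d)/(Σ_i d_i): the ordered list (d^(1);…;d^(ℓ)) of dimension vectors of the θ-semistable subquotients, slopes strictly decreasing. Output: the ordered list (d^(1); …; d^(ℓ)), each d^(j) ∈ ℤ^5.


Via rank(M_{q-1}∘⋯∘M_p): M ≅ I[1,1]^2, I[1,2], I[1,5], I[3,3]^2, I[5,5]^2.
μ_θ-semistable layers: μ^(1)=53; μ^(2)=14; μ^(3)=1; μ^(4)=-51

((0, 0, 0, 0, 3); (0, 1, 2, 0, 0); (0, 1, 1, 1, 0); (4, 0, 0, 0, 0))


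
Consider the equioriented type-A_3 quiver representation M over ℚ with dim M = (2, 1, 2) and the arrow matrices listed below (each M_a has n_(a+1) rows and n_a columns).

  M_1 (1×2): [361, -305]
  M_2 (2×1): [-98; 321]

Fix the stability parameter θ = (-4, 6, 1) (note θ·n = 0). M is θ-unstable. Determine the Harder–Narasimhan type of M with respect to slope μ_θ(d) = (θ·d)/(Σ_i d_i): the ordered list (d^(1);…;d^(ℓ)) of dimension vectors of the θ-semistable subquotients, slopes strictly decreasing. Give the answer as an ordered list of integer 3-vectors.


Barcode: M ≅ I[1,1], I[1,3], I[3,3]. HN layers by μ_θ (3 steps, strictly decreasing):
  μ^(1)=7/2; μ^(2)=1; μ^(3)=-4

((0, 1, 1); (0, 0, 1); (2, 0, 0))


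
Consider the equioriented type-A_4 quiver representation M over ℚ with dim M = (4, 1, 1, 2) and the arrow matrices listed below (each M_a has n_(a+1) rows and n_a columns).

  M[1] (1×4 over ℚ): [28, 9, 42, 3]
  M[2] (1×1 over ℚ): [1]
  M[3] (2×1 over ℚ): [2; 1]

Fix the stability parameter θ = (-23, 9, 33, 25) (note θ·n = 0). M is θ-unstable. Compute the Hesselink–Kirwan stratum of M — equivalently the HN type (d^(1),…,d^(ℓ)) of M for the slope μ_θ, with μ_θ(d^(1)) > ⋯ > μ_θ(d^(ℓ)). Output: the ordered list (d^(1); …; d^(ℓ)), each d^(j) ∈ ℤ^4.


Interval decomposition of M: I[1,1]^3, I[1,4], I[4,4].
HN type (ℓ=4): μ^(1)=29; μ^(2)=25; μ^(3)=9; μ^(4)=-23

((0, 0, 1, 1); (0, 0, 0, 1); (0, 1, 0, 0); (4, 0, 0, 0))


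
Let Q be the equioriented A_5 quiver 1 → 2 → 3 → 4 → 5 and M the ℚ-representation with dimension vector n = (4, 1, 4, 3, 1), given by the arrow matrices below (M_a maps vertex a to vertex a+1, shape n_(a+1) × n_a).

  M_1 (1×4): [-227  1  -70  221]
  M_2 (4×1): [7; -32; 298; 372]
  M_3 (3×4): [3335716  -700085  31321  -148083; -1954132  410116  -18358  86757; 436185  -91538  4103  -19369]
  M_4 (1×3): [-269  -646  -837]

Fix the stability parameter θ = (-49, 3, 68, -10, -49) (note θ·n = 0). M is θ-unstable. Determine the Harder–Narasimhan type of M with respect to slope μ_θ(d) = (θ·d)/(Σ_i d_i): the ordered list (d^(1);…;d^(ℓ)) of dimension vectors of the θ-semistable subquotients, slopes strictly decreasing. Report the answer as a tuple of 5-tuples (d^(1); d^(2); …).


Barcode: M ≅ I[1,1]^3, I[1,5], I[3,3], I[3,4]^2. HN layers by μ_θ (4 steps, strictly decreasing):
  μ^(1)=68; μ^(2)=29; μ^(3)=3; μ^(4)=-49

((0, 0, 1, 0, 0); (0, 0, 2, 2, 0); (0, 1, 1, 1, 1); (4, 0, 0, 0, 0))


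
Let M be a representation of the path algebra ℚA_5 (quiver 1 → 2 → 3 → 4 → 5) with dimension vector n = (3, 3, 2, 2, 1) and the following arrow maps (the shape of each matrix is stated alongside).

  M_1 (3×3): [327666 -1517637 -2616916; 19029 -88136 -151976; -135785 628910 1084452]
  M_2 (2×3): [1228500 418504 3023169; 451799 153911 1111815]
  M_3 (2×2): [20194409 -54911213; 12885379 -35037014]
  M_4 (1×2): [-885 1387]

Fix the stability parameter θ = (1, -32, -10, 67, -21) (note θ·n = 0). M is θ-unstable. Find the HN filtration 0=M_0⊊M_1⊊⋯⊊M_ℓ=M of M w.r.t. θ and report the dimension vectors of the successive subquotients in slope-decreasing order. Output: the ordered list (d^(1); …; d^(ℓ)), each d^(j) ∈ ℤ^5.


Via rank(M_{q-1}∘⋯∘M_p): M ≅ I[1,2], I[1,4], I[1,5].
μ_θ-semistable layers: μ^(1)=67; μ^(2)=23; μ^(3)=-10; μ^(4)=-31/2

((0, 0, 0, 1, 0); (0, 0, 0, 1, 1); (0, 0, 2, 0, 0); (3, 3, 0, 0, 0))


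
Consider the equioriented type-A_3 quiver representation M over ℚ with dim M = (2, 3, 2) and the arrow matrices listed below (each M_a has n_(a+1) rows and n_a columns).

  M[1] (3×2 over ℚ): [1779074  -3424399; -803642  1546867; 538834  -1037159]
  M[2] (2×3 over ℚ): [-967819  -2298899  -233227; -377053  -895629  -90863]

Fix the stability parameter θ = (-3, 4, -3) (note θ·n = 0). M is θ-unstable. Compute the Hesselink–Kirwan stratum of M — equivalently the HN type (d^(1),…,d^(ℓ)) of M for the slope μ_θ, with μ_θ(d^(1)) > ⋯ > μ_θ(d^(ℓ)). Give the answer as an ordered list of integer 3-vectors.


Via rank(M_{q-1}∘⋯∘M_p): M ≅ I[1,1], I[1,3], I[2,2], I[2,3].
μ_θ-semistable layers: μ^(1)=4; μ^(2)=1/2; μ^(3)=-3

((0, 1, 0); (0, 2, 2); (2, 0, 0))


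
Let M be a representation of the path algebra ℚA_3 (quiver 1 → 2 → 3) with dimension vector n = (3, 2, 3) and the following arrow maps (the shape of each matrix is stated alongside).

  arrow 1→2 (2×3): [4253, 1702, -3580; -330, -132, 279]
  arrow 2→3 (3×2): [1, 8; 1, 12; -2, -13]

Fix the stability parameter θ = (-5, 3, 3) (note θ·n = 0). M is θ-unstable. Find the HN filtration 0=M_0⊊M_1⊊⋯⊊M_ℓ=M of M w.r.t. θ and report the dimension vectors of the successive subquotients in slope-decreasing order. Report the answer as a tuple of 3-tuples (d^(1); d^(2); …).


Interval decomposition of M: I[1,1], I[1,3]^2, I[3,3].
HN type (ℓ=2): μ^(1)=3; μ^(2)=-5

((0, 2, 3); (3, 0, 0))


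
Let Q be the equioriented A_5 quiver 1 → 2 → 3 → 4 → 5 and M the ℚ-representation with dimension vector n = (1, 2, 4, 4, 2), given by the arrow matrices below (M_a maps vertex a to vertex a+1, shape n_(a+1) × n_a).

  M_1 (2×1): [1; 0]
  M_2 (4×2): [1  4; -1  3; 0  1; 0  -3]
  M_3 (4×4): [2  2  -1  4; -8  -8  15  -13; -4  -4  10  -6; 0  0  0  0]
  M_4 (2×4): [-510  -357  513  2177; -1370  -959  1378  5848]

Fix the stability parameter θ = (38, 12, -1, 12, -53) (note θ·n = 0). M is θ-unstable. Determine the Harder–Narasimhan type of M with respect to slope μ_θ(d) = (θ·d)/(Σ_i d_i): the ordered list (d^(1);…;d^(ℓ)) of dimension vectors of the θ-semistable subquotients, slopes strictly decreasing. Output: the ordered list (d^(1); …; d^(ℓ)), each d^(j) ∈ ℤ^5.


Via rank(M_{q-1}∘⋯∘M_p): M ≅ I[1,3], I[2,5], I[3,4], I[3,5], I[4,4].
μ_θ-semistable layers: μ^(1)=49/3; μ^(2)=12; μ^(3)=-1; μ^(4)=-15/2; μ^(5)=-14

((1, 1, 1, 0, 0); (0, 0, 0, 2, 0); (0, 0, 1, 0, 0); (0, 1, 1, 1, 1); (0, 0, 1, 1, 1))


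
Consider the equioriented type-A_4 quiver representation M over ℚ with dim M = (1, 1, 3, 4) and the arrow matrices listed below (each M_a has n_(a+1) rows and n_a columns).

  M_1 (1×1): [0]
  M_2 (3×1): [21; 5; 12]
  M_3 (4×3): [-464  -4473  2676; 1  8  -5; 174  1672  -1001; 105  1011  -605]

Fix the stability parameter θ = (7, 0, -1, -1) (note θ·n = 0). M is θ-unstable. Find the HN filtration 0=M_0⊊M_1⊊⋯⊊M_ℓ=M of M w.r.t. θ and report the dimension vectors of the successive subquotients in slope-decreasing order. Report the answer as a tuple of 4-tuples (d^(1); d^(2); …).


Barcode: M ≅ I[1,1], I[2,4], I[3,4]^2, I[4,4]. HN layers by μ_θ (3 steps, strictly decreasing):
  μ^(1)=7; μ^(2)=-2/3; μ^(3)=-1

((1, 0, 0, 0); (0, 1, 1, 1); (0, 0, 2, 3))


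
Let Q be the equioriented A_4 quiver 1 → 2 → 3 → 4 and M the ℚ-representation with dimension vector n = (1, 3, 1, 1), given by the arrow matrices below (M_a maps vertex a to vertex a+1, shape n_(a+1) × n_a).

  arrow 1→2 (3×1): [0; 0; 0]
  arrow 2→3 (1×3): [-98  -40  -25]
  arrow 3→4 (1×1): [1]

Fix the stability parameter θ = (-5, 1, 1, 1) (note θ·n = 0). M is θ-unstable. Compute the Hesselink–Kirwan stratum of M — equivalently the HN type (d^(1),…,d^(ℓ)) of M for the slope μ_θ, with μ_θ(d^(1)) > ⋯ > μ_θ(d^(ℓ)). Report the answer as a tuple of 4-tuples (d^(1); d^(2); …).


Barcode: M ≅ I[1,1], I[2,2]^2, I[2,4]. HN layers by μ_θ (2 steps, strictly decreasing):
  μ^(1)=1; μ^(2)=-5

((0, 3, 1, 1); (1, 0, 0, 0))


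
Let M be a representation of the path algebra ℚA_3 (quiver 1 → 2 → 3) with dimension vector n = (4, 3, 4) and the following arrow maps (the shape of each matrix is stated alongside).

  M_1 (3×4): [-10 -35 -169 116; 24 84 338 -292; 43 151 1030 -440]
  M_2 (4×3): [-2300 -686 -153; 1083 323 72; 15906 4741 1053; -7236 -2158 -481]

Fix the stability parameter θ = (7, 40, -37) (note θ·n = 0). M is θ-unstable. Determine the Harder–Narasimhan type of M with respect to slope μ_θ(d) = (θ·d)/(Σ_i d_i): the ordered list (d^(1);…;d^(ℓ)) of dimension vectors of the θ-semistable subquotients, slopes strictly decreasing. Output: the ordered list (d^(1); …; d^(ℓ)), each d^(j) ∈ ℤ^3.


Via rank(M_{q-1}∘⋯∘M_p): M ≅ I[1,1], I[1,3]^3, I[3,3].
μ_θ-semistable layers: μ^(1)=7; μ^(2)=10/3; μ^(3)=-37

((1, 0, 0); (3, 3, 3); (0, 0, 1))


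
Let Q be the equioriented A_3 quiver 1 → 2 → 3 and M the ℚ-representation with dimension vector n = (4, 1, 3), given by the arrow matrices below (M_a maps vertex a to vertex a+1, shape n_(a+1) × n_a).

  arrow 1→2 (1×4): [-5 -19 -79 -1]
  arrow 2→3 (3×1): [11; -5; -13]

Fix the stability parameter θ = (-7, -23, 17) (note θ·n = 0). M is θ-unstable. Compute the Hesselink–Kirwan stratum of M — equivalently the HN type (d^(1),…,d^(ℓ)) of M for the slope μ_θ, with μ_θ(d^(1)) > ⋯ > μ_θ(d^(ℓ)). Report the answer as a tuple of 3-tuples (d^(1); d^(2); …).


Interval decomposition of M: I[1,1]^3, I[1,3], I[3,3]^2.
HN type (ℓ=3): μ^(1)=17; μ^(2)=-7; μ^(3)=-15

((0, 0, 3); (3, 0, 0); (1, 1, 0))


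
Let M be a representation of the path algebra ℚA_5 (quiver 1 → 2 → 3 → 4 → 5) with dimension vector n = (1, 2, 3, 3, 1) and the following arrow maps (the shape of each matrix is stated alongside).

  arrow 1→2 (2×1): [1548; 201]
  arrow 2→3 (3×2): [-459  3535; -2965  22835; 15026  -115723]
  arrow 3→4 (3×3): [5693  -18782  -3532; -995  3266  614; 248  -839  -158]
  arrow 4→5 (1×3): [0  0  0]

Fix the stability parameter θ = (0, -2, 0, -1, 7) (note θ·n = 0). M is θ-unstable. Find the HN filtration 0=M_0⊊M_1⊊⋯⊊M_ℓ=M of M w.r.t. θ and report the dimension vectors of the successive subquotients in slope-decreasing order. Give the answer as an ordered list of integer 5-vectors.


Interval decomposition of M: I[1,4], I[2,4], I[3,4], I[5,5].
HN type (ℓ=4): μ^(1)=7; μ^(2)=-1/2; μ^(3)=-1; μ^(4)=-2

((0, 0, 0, 0, 1); (0, 0, 3, 3, 0); (1, 1, 0, 0, 0); (0, 1, 0, 0, 0))


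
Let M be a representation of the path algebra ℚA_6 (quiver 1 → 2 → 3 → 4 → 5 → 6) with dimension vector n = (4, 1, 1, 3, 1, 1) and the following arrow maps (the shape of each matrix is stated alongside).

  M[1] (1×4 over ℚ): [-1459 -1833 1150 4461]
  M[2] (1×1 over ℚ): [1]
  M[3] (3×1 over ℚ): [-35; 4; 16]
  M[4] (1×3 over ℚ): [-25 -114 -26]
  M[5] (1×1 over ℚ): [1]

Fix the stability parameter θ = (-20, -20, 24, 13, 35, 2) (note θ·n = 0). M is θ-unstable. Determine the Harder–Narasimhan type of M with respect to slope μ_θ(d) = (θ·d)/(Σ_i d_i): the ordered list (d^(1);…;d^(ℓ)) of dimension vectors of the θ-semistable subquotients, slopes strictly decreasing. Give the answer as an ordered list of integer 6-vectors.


Barcode: M ≅ I[1,1]^3, I[1,6], I[4,4]^2. HN layers by μ_θ (3 steps, strictly decreasing):
  μ^(1)=37/2; μ^(2)=13; μ^(3)=-20

((0, 0, 1, 1, 1, 1); (0, 0, 0, 2, 0, 0); (4, 1, 0, 0, 0, 0))
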